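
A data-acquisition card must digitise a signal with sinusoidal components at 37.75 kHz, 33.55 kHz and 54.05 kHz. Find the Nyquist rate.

108.1 kHz

Highest-frequency component: 54.05 kHz.
Nyquist rate = 2 × 54.05 kHz = 108.1 kHz.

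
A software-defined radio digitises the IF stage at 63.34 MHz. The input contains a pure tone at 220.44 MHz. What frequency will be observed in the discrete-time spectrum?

220.44 MHz mod fs = 30.42 MHz.
30.42 MHz ≤ fs/2 = 31.67 MHz, appears at 30.42 MHz.

30.42 MHz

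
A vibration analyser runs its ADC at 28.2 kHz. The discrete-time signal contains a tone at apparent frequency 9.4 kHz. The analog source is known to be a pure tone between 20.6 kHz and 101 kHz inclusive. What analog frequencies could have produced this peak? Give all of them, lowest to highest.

37.6 kHz, 47 kHz, 65.8 kHz, 75.2 kHz, 94 kHz

Frequencies that alias to 9.4 kHz are k·fs ± 9.4 kHz for integer k ≥ 0.
k=0: 9.4 kHz.
k=1: 18.8 kHz, 37.6 kHz.
k=2: 47 kHz, 65.8 kHz.
k=3: 75.2 kHz, 94 kHz.
k=4: 103.4 kHz, 122.2 kHz.
Within [20.6 kHz, 101 kHz]: 37.6 kHz, 47 kHz, 65.8 kHz, 75.2 kHz, 94 kHz.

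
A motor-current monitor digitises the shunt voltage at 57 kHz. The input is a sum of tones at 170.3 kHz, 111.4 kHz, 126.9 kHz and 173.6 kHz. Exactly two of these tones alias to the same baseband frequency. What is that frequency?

fs/2 = 28.5 kHz.
170.3 kHz mod fs = 56.3 kHz.
56.3 kHz > fs/2 = 28.5 kHz, folds to fs − 56.3 kHz = 0.7 kHz.
111.4 kHz mod fs = 54.4 kHz.
54.4 kHz > fs/2 = 28.5 kHz, folds to fs − 54.4 kHz = 2.6 kHz.
126.9 kHz mod fs = 12.9 kHz.
12.9 kHz ≤ fs/2 = 28.5 kHz, appears at 12.9 kHz.
173.6 kHz mod fs = 2.6 kHz.
2.6 kHz ≤ fs/2 = 28.5 kHz, appears at 2.6 kHz.
111.4 kHz and 173.6 kHz both map to 2.6 kHz.

2.6 kHz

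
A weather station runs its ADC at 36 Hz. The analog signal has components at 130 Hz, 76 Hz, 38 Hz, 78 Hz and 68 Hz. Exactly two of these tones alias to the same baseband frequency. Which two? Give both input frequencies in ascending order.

fs/2 = 18 Hz.
130 Hz mod fs = 22 Hz.
22 Hz > fs/2 = 18 Hz, folds to fs − 22 Hz = 14 Hz.
76 Hz mod fs = 4 Hz.
4 Hz ≤ fs/2 = 18 Hz, appears at 4 Hz.
38 Hz mod fs = 2 Hz.
2 Hz ≤ fs/2 = 18 Hz, appears at 2 Hz.
78 Hz mod fs = 6 Hz.
6 Hz ≤ fs/2 = 18 Hz, appears at 6 Hz.
68 Hz mod fs = 32 Hz.
32 Hz > fs/2 = 18 Hz, folds to fs − 32 Hz = 4 Hz.
68 Hz and 76 Hz both map to 4 Hz.

68 Hz, 76 Hz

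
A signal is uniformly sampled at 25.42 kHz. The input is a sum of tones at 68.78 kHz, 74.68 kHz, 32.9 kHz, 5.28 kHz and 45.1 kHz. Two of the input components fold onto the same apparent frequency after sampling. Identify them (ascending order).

fs/2 = 12.71 kHz.
68.78 kHz mod fs = 17.94 kHz.
17.94 kHz > fs/2 = 12.71 kHz, folds to fs − 17.94 kHz = 7.48 kHz.
74.68 kHz mod fs = 23.84 kHz.
23.84 kHz > fs/2 = 12.71 kHz, folds to fs − 23.84 kHz = 1.58 kHz.
32.9 kHz mod fs = 7.48 kHz.
7.48 kHz ≤ fs/2 = 12.71 kHz, appears at 7.48 kHz.
5.28 kHz ≤ fs/2 = 12.71 kHz, passes unchanged.
45.1 kHz mod fs = 19.68 kHz.
19.68 kHz > fs/2 = 12.71 kHz, folds to fs − 19.68 kHz = 5.74 kHz.
32.9 kHz and 68.78 kHz both map to 7.48 kHz.

32.9 kHz, 68.78 kHz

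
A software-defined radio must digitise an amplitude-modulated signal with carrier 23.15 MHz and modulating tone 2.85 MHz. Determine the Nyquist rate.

AM sidebands sit at fc ± fm = 20.3 MHz and 26 MHz.
Highest-frequency component: 26 MHz.
Nyquist rate = 2 × 26 MHz = 52 MHz.

52 MHz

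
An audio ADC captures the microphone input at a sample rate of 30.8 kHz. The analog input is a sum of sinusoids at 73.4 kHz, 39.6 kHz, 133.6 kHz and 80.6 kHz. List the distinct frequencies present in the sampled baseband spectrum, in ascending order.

8.8 kHz, 10.4 kHz, 11.8 kHz

fs/2 = 15.4 kHz.
73.4 kHz mod fs = 11.8 kHz.
11.8 kHz ≤ fs/2 = 15.4 kHz, appears at 11.8 kHz.
39.6 kHz mod fs = 8.8 kHz.
8.8 kHz ≤ fs/2 = 15.4 kHz, appears at 8.8 kHz.
133.6 kHz mod fs = 10.4 kHz.
10.4 kHz ≤ fs/2 = 15.4 kHz, appears at 10.4 kHz.
80.6 kHz mod fs = 19 kHz.
19 kHz > fs/2 = 15.4 kHz, folds to fs − 19 kHz = 11.8 kHz.
Distinct values: {8.8 kHz, 10.4 kHz, 11.8 kHz}.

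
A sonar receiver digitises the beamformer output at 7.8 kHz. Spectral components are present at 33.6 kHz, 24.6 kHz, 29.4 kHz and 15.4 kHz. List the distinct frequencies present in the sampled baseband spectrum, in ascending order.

0.2 kHz, 1.2 kHz, 1.8 kHz, 2.4 kHz

fs/2 = 3.9 kHz.
33.6 kHz mod fs = 2.4 kHz.
2.4 kHz ≤ fs/2 = 3.9 kHz, appears at 2.4 kHz.
24.6 kHz mod fs = 1.2 kHz.
1.2 kHz ≤ fs/2 = 3.9 kHz, appears at 1.2 kHz.
29.4 kHz mod fs = 6 kHz.
6 kHz > fs/2 = 3.9 kHz, folds to fs − 6 kHz = 1.8 kHz.
15.4 kHz mod fs = 7.6 kHz.
7.6 kHz > fs/2 = 3.9 kHz, folds to fs − 7.6 kHz = 0.2 kHz.
Distinct values: {0.2 kHz, 1.2 kHz, 1.8 kHz, 2.4 kHz}.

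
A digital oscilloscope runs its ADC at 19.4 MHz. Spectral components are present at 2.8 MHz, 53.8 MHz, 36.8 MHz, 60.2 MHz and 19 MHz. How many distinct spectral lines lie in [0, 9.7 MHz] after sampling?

4

fs/2 = 9.7 MHz.
2.8 MHz ≤ fs/2 = 9.7 MHz, passes unchanged.
53.8 MHz mod fs = 15 MHz.
15 MHz > fs/2 = 9.7 MHz, folds to fs − 15 MHz = 4.4 MHz.
36.8 MHz mod fs = 17.4 MHz.
17.4 MHz > fs/2 = 9.7 MHz, folds to fs − 17.4 MHz = 2 MHz.
60.2 MHz mod fs = 2 MHz.
2 MHz ≤ fs/2 = 9.7 MHz, appears at 2 MHz.
19 MHz > fs/2 = 9.7 MHz, folds to fs − 19 MHz = 0.4 MHz.
Distinct values: {0.4 MHz, 2 MHz, 2.8 MHz, 4.4 MHz} → 4.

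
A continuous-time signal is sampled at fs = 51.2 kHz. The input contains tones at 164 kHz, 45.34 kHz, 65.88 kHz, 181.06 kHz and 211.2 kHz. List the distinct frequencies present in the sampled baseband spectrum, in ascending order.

fs/2 = 25.6 kHz.
164 kHz mod fs = 10.4 kHz.
10.4 kHz ≤ fs/2 = 25.6 kHz, appears at 10.4 kHz.
45.34 kHz > fs/2 = 25.6 kHz, folds to fs − 45.34 kHz = 5.86 kHz.
65.88 kHz mod fs = 14.68 kHz.
14.68 kHz ≤ fs/2 = 25.6 kHz, appears at 14.68 kHz.
181.06 kHz mod fs = 27.46 kHz.
27.46 kHz > fs/2 = 25.6 kHz, folds to fs − 27.46 kHz = 23.74 kHz.
211.2 kHz mod fs = 6.4 kHz.
6.4 kHz ≤ fs/2 = 25.6 kHz, appears at 6.4 kHz.
Distinct values: {5.86 kHz, 6.4 kHz, 10.4 kHz, 14.68 kHz, 23.74 kHz}.

5.86 kHz, 6.4 kHz, 10.4 kHz, 14.68 kHz, 23.74 kHz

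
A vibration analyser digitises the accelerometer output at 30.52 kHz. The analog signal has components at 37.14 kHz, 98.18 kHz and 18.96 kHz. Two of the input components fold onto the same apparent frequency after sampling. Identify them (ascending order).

fs/2 = 15.26 kHz.
37.14 kHz mod fs = 6.62 kHz.
6.62 kHz ≤ fs/2 = 15.26 kHz, appears at 6.62 kHz.
98.18 kHz mod fs = 6.62 kHz.
6.62 kHz ≤ fs/2 = 15.26 kHz, appears at 6.62 kHz.
18.96 kHz > fs/2 = 15.26 kHz, folds to fs − 18.96 kHz = 11.56 kHz.
37.14 kHz and 98.18 kHz both map to 6.62 kHz.

37.14 kHz, 98.18 kHz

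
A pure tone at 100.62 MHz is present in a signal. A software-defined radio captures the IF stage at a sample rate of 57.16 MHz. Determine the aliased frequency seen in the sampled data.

100.62 MHz mod fs = 43.46 MHz.
43.46 MHz > fs/2 = 28.58 MHz, folds to fs − 43.46 MHz = 13.7 MHz.

13.7 MHz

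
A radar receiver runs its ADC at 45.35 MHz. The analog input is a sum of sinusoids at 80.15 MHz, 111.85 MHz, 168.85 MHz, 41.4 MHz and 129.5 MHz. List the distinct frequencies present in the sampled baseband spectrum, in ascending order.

fs/2 = 22.675 MHz.
80.15 MHz mod fs = 34.8 MHz.
34.8 MHz > fs/2 = 22.675 MHz, folds to fs − 34.8 MHz = 10.55 MHz.
111.85 MHz mod fs = 21.15 MHz.
21.15 MHz ≤ fs/2 = 22.675 MHz, appears at 21.15 MHz.
168.85 MHz mod fs = 32.8 MHz.
32.8 MHz > fs/2 = 22.675 MHz, folds to fs − 32.8 MHz = 12.55 MHz.
41.4 MHz > fs/2 = 22.675 MHz, folds to fs − 41.4 MHz = 3.95 MHz.
129.5 MHz mod fs = 38.8 MHz.
38.8 MHz > fs/2 = 22.675 MHz, folds to fs − 38.8 MHz = 6.55 MHz.
Distinct values: {3.95 MHz, 6.55 MHz, 10.55 MHz, 12.55 MHz, 21.15 MHz}.

3.95 MHz, 6.55 MHz, 10.55 MHz, 12.55 MHz, 21.15 MHz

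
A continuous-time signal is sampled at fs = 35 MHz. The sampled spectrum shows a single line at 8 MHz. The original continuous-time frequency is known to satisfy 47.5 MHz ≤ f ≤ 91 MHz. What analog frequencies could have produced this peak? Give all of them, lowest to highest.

Frequencies that alias to 8 MHz are k·fs ± 8 MHz for integer k ≥ 0.
k=0: 8 MHz.
k=1: 27 MHz, 43 MHz.
k=2: 62 MHz, 78 MHz.
k=3: 97 MHz, 113 MHz.
Within [47.5 MHz, 91 MHz]: 62 MHz, 78 MHz.

62 MHz, 78 MHz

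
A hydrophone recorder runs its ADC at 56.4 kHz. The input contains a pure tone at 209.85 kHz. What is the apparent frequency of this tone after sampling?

15.75 kHz

209.85 kHz mod fs = 40.65 kHz.
40.65 kHz > fs/2 = 28.2 kHz, folds to fs − 40.65 kHz = 15.75 kHz.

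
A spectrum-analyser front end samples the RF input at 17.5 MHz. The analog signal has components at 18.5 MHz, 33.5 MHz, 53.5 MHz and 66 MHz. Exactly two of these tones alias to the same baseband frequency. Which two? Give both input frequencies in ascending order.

18.5 MHz, 53.5 MHz

fs/2 = 8.75 MHz.
18.5 MHz mod fs = 1 MHz.
1 MHz ≤ fs/2 = 8.75 MHz, appears at 1 MHz.
33.5 MHz mod fs = 16 MHz.
16 MHz > fs/2 = 8.75 MHz, folds to fs − 16 MHz = 1.5 MHz.
53.5 MHz mod fs = 1 MHz.
1 MHz ≤ fs/2 = 8.75 MHz, appears at 1 MHz.
66 MHz mod fs = 13.5 MHz.
13.5 MHz > fs/2 = 8.75 MHz, folds to fs − 13.5 MHz = 4 MHz.
18.5 MHz and 53.5 MHz both map to 1 MHz.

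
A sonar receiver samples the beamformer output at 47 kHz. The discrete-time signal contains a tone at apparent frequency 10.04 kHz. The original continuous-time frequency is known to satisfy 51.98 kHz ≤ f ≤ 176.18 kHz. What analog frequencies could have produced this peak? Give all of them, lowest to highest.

57.04 kHz, 83.96 kHz, 104.04 kHz, 130.96 kHz, 151.04 kHz

Frequencies that alias to 10.04 kHz are k·fs ± 10.04 kHz for integer k ≥ 0.
k=0: 10.04 kHz.
k=1: 36.96 kHz, 57.04 kHz.
k=2: 83.96 kHz, 104.04 kHz.
k=3: 130.96 kHz, 151.04 kHz.
k=4: 177.96 kHz, 198.04 kHz.
Within [51.98 kHz, 176.18 kHz]: 57.04 kHz, 83.96 kHz, 104.04 kHz, 130.96 kHz, 151.04 kHz.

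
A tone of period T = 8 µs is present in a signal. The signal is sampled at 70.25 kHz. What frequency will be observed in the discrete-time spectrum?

T = 8 µs → f = 1/T = 125 kHz.
125 kHz mod fs = 54.75 kHz.
54.75 kHz > fs/2 = 35.125 kHz, folds to fs − 54.75 kHz = 15.5 kHz.

15.5 kHz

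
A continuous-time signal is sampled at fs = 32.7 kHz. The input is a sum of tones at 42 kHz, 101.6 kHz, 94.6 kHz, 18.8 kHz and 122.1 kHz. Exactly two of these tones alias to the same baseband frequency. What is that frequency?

fs/2 = 16.35 kHz.
42 kHz mod fs = 9.3 kHz.
9.3 kHz ≤ fs/2 = 16.35 kHz, appears at 9.3 kHz.
101.6 kHz mod fs = 3.5 kHz.
3.5 kHz ≤ fs/2 = 16.35 kHz, appears at 3.5 kHz.
94.6 kHz mod fs = 29.2 kHz.
29.2 kHz > fs/2 = 16.35 kHz, folds to fs − 29.2 kHz = 3.5 kHz.
18.8 kHz > fs/2 = 16.35 kHz, folds to fs − 18.8 kHz = 13.9 kHz.
122.1 kHz mod fs = 24 kHz.
24 kHz > fs/2 = 16.35 kHz, folds to fs − 24 kHz = 8.7 kHz.
94.6 kHz and 101.6 kHz both map to 3.5 kHz.

3.5 kHz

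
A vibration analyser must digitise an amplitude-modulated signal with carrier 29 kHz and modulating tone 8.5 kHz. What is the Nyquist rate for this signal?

AM sidebands sit at fc ± fm = 20.5 kHz and 37.5 kHz.
Highest-frequency component: 37.5 kHz.
Nyquist rate = 2 × 37.5 kHz = 75 kHz.

75 kHz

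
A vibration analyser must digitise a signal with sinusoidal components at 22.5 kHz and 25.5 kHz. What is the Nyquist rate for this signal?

51 kHz

Highest-frequency component: 25.5 kHz.
Nyquist rate = 2 × 25.5 kHz = 51 kHz.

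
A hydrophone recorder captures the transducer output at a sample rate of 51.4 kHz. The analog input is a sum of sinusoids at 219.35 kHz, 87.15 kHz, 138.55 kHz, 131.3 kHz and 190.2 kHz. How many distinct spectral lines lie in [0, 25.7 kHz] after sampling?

fs/2 = 25.7 kHz.
219.35 kHz mod fs = 13.75 kHz.
13.75 kHz ≤ fs/2 = 25.7 kHz, appears at 13.75 kHz.
87.15 kHz mod fs = 35.75 kHz.
35.75 kHz > fs/2 = 25.7 kHz, folds to fs − 35.75 kHz = 15.65 kHz.
138.55 kHz mod fs = 35.75 kHz.
35.75 kHz > fs/2 = 25.7 kHz, folds to fs − 35.75 kHz = 15.65 kHz.
131.3 kHz mod fs = 28.5 kHz.
28.5 kHz > fs/2 = 25.7 kHz, folds to fs − 28.5 kHz = 22.9 kHz.
190.2 kHz mod fs = 36 kHz.
36 kHz > fs/2 = 25.7 kHz, folds to fs − 36 kHz = 15.4 kHz.
Distinct values: {13.75 kHz, 15.4 kHz, 15.65 kHz, 22.9 kHz} → 4.

4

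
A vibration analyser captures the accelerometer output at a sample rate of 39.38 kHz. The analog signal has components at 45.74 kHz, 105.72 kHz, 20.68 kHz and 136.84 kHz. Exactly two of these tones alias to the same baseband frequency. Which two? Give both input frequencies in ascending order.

fs/2 = 19.69 kHz.
45.74 kHz mod fs = 6.36 kHz.
6.36 kHz ≤ fs/2 = 19.69 kHz, appears at 6.36 kHz.
105.72 kHz mod fs = 26.96 kHz.
26.96 kHz > fs/2 = 19.69 kHz, folds to fs − 26.96 kHz = 12.42 kHz.
20.68 kHz > fs/2 = 19.69 kHz, folds to fs − 20.68 kHz = 18.7 kHz.
136.84 kHz mod fs = 18.7 kHz.
18.7 kHz ≤ fs/2 = 19.69 kHz, appears at 18.7 kHz.
20.68 kHz and 136.84 kHz both map to 18.7 kHz.

20.68 kHz, 136.84 kHz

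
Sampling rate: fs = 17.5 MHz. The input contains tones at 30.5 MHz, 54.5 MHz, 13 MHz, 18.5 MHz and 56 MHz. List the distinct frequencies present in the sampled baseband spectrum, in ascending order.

1 MHz, 2 MHz, 3.5 MHz, 4.5 MHz

fs/2 = 8.75 MHz.
30.5 MHz mod fs = 13 MHz.
13 MHz > fs/2 = 8.75 MHz, folds to fs − 13 MHz = 4.5 MHz.
54.5 MHz mod fs = 2 MHz.
2 MHz ≤ fs/2 = 8.75 MHz, appears at 2 MHz.
13 MHz > fs/2 = 8.75 MHz, folds to fs − 13 MHz = 4.5 MHz.
18.5 MHz mod fs = 1 MHz.
1 MHz ≤ fs/2 = 8.75 MHz, appears at 1 MHz.
56 MHz mod fs = 3.5 MHz.
3.5 MHz ≤ fs/2 = 8.75 MHz, appears at 3.5 MHz.
Distinct values: {1 MHz, 2 MHz, 3.5 MHz, 4.5 MHz}.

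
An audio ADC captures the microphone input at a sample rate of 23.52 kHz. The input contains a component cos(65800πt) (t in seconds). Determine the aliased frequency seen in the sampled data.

9.38 kHz

ω = 65800π rad/s → f = ω/(2π) = 32900 Hz = 32.9 kHz.
32.9 kHz mod fs = 9.38 kHz.
9.38 kHz ≤ fs/2 = 11.76 kHz, appears at 9.38 kHz.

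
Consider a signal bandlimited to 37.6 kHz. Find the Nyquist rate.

75.2 kHz

Nyquist rate = 2 × 37.6 kHz = 75.2 kHz.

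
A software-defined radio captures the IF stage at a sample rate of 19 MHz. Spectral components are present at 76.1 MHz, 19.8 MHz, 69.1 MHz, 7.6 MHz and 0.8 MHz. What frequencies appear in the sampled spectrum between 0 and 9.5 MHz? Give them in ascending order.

0.1 MHz, 0.8 MHz, 6.9 MHz, 7.6 MHz

fs/2 = 9.5 MHz.
76.1 MHz mod fs = 0.1 MHz.
0.1 MHz ≤ fs/2 = 9.5 MHz, appears at 0.1 MHz.
19.8 MHz mod fs = 0.8 MHz.
0.8 MHz ≤ fs/2 = 9.5 MHz, appears at 0.8 MHz.
69.1 MHz mod fs = 12.1 MHz.
12.1 MHz > fs/2 = 9.5 MHz, folds to fs − 12.1 MHz = 6.9 MHz.
7.6 MHz ≤ fs/2 = 9.5 MHz, passes unchanged.
0.8 MHz ≤ fs/2 = 9.5 MHz, passes unchanged.
Distinct values: {0.1 MHz, 0.8 MHz, 6.9 MHz, 7.6 MHz}.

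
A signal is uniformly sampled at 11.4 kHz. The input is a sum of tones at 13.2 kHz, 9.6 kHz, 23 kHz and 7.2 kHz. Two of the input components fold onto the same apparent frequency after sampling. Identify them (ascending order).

9.6 kHz, 13.2 kHz

fs/2 = 5.7 kHz.
13.2 kHz mod fs = 1.8 kHz.
1.8 kHz ≤ fs/2 = 5.7 kHz, appears at 1.8 kHz.
9.6 kHz > fs/2 = 5.7 kHz, folds to fs − 9.6 kHz = 1.8 kHz.
23 kHz mod fs = 0.2 kHz.
0.2 kHz ≤ fs/2 = 5.7 kHz, appears at 0.2 kHz.
7.2 kHz > fs/2 = 5.7 kHz, folds to fs − 7.2 kHz = 4.2 kHz.
9.6 kHz and 13.2 kHz both map to 1.8 kHz.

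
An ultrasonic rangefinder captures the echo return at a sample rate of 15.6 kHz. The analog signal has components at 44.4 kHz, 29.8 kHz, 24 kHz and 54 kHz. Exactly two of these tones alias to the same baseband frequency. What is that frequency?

fs/2 = 7.8 kHz.
44.4 kHz mod fs = 13.2 kHz.
13.2 kHz > fs/2 = 7.8 kHz, folds to fs − 13.2 kHz = 2.4 kHz.
29.8 kHz mod fs = 14.2 kHz.
14.2 kHz > fs/2 = 7.8 kHz, folds to fs − 14.2 kHz = 1.4 kHz.
24 kHz mod fs = 8.4 kHz.
8.4 kHz > fs/2 = 7.8 kHz, folds to fs − 8.4 kHz = 7.2 kHz.
54 kHz mod fs = 7.2 kHz.
7.2 kHz ≤ fs/2 = 7.8 kHz, appears at 7.2 kHz.
24 kHz and 54 kHz both map to 7.2 kHz.

7.2 kHz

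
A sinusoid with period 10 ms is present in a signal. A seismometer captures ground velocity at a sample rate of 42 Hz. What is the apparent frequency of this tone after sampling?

T = 10 ms → f = 1/T = 100 Hz.
100 Hz mod fs = 16 Hz.
16 Hz ≤ fs/2 = 21 Hz, appears at 16 Hz.

16 Hz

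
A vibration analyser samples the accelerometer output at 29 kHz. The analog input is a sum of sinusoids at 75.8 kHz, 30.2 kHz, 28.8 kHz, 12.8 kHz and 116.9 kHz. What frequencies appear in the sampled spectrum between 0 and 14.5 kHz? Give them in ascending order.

0.2 kHz, 0.9 kHz, 1.2 kHz, 11.2 kHz, 12.8 kHz

fs/2 = 14.5 kHz.
75.8 kHz mod fs = 17.8 kHz.
17.8 kHz > fs/2 = 14.5 kHz, folds to fs − 17.8 kHz = 11.2 kHz.
30.2 kHz mod fs = 1.2 kHz.
1.2 kHz ≤ fs/2 = 14.5 kHz, appears at 1.2 kHz.
28.8 kHz > fs/2 = 14.5 kHz, folds to fs − 28.8 kHz = 0.2 kHz.
12.8 kHz ≤ fs/2 = 14.5 kHz, passes unchanged.
116.9 kHz mod fs = 0.9 kHz.
0.9 kHz ≤ fs/2 = 14.5 kHz, appears at 0.9 kHz.
Distinct values: {0.2 kHz, 0.9 kHz, 1.2 kHz, 11.2 kHz, 12.8 kHz}.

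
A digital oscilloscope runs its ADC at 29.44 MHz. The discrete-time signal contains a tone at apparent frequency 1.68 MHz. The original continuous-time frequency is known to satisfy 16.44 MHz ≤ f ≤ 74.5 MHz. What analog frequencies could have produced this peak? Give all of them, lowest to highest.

Frequencies that alias to 1.68 MHz are k·fs ± 1.68 MHz for integer k ≥ 0.
k=0: 1.68 MHz.
k=1: 27.76 MHz, 31.12 MHz.
k=2: 57.2 MHz, 60.56 MHz.
k=3: 86.64 MHz, 90 MHz.
Within [16.44 MHz, 74.5 MHz]: 27.76 MHz, 31.12 MHz, 57.2 MHz, 60.56 MHz.

27.76 MHz, 31.12 MHz, 57.2 MHz, 60.56 MHz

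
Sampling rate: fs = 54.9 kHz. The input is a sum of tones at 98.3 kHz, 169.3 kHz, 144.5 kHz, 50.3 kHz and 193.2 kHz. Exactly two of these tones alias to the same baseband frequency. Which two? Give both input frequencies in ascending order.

fs/2 = 27.45 kHz.
98.3 kHz mod fs = 43.4 kHz.
43.4 kHz > fs/2 = 27.45 kHz, folds to fs − 43.4 kHz = 11.5 kHz.
169.3 kHz mod fs = 4.6 kHz.
4.6 kHz ≤ fs/2 = 27.45 kHz, appears at 4.6 kHz.
144.5 kHz mod fs = 34.7 kHz.
34.7 kHz > fs/2 = 27.45 kHz, folds to fs − 34.7 kHz = 20.2 kHz.
50.3 kHz > fs/2 = 27.45 kHz, folds to fs − 50.3 kHz = 4.6 kHz.
193.2 kHz mod fs = 28.5 kHz.
28.5 kHz > fs/2 = 27.45 kHz, folds to fs − 28.5 kHz = 26.4 kHz.
50.3 kHz and 169.3 kHz both map to 4.6 kHz.

50.3 kHz, 169.3 kHz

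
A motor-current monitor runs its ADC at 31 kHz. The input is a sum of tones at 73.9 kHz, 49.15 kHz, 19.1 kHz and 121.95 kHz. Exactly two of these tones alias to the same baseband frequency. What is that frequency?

11.9 kHz

fs/2 = 15.5 kHz.
73.9 kHz mod fs = 11.9 kHz.
11.9 kHz ≤ fs/2 = 15.5 kHz, appears at 11.9 kHz.
49.15 kHz mod fs = 18.15 kHz.
18.15 kHz > fs/2 = 15.5 kHz, folds to fs − 18.15 kHz = 12.85 kHz.
19.1 kHz > fs/2 = 15.5 kHz, folds to fs − 19.1 kHz = 11.9 kHz.
121.95 kHz mod fs = 28.95 kHz.
28.95 kHz > fs/2 = 15.5 kHz, folds to fs − 28.95 kHz = 2.05 kHz.
19.1 kHz and 73.9 kHz both map to 11.9 kHz.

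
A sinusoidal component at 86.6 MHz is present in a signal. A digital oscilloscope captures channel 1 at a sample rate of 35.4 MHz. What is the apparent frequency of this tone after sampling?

15.8 MHz

86.6 MHz mod fs = 15.8 MHz.
15.8 MHz ≤ fs/2 = 17.7 MHz, appears at 15.8 MHz.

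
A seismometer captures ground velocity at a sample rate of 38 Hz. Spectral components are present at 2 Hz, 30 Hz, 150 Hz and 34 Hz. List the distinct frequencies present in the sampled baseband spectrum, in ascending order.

2 Hz, 4 Hz, 8 Hz

fs/2 = 19 Hz.
2 Hz ≤ fs/2 = 19 Hz, passes unchanged.
30 Hz > fs/2 = 19 Hz, folds to fs − 30 Hz = 8 Hz.
150 Hz mod fs = 36 Hz.
36 Hz > fs/2 = 19 Hz, folds to fs − 36 Hz = 2 Hz.
34 Hz > fs/2 = 19 Hz, folds to fs − 34 Hz = 4 Hz.
Distinct values: {2 Hz, 4 Hz, 8 Hz}.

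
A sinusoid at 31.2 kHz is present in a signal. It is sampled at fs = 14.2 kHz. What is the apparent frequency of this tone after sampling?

31.2 kHz mod fs = 2.8 kHz.
2.8 kHz ≤ fs/2 = 7.1 kHz, appears at 2.8 kHz.

2.8 kHz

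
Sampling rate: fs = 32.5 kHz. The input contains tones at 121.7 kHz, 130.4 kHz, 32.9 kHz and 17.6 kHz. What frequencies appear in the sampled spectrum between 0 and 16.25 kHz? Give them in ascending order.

0.4 kHz, 8.3 kHz, 14.9 kHz

fs/2 = 16.25 kHz.
121.7 kHz mod fs = 24.2 kHz.
24.2 kHz > fs/2 = 16.25 kHz, folds to fs − 24.2 kHz = 8.3 kHz.
130.4 kHz mod fs = 0.4 kHz.
0.4 kHz ≤ fs/2 = 16.25 kHz, appears at 0.4 kHz.
32.9 kHz mod fs = 0.4 kHz.
0.4 kHz ≤ fs/2 = 16.25 kHz, appears at 0.4 kHz.
17.6 kHz > fs/2 = 16.25 kHz, folds to fs − 17.6 kHz = 14.9 kHz.
Distinct values: {0.4 kHz, 8.3 kHz, 14.9 kHz}.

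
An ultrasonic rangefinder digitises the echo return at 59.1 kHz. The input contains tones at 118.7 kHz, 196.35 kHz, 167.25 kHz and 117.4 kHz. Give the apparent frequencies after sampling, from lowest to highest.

fs/2 = 29.55 kHz.
118.7 kHz mod fs = 0.5 kHz.
0.5 kHz ≤ fs/2 = 29.55 kHz, appears at 0.5 kHz.
196.35 kHz mod fs = 19.05 kHz.
19.05 kHz ≤ fs/2 = 29.55 kHz, appears at 19.05 kHz.
167.25 kHz mod fs = 49.05 kHz.
49.05 kHz > fs/2 = 29.55 kHz, folds to fs − 49.05 kHz = 10.05 kHz.
117.4 kHz mod fs = 58.3 kHz.
58.3 kHz > fs/2 = 29.55 kHz, folds to fs − 58.3 kHz = 0.8 kHz.
Distinct values: {0.5 kHz, 0.8 kHz, 10.05 kHz, 19.05 kHz}.

0.5 kHz, 0.8 kHz, 10.05 kHz, 19.05 kHz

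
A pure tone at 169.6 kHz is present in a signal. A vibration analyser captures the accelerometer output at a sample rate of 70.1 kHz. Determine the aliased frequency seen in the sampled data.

169.6 kHz mod fs = 29.4 kHz.
29.4 kHz ≤ fs/2 = 35.05 kHz, appears at 29.4 kHz.

29.4 kHz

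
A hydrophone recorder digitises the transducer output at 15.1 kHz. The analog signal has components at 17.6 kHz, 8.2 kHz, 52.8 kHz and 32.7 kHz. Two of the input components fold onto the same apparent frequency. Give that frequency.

2.5 kHz

fs/2 = 7.55 kHz.
17.6 kHz mod fs = 2.5 kHz.
2.5 kHz ≤ fs/2 = 7.55 kHz, appears at 2.5 kHz.
8.2 kHz > fs/2 = 7.55 kHz, folds to fs − 8.2 kHz = 6.9 kHz.
52.8 kHz mod fs = 7.5 kHz.
7.5 kHz ≤ fs/2 = 7.55 kHz, appears at 7.5 kHz.
32.7 kHz mod fs = 2.5 kHz.
2.5 kHz ≤ fs/2 = 7.55 kHz, appears at 2.5 kHz.
17.6 kHz and 32.7 kHz both map to 2.5 kHz.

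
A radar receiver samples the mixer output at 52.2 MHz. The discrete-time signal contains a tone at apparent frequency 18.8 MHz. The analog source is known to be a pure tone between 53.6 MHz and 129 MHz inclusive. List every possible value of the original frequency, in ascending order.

71 MHz, 85.6 MHz, 123.2 MHz

Frequencies that alias to 18.8 MHz are k·fs ± 18.8 MHz for integer k ≥ 0.
k=0: 18.8 MHz.
k=1: 33.4 MHz, 71 MHz.
k=2: 85.6 MHz, 123.2 MHz.
k=3: 137.8 MHz, 175.4 MHz.
Within [53.6 MHz, 129 MHz]: 71 MHz, 85.6 MHz, 123.2 MHz.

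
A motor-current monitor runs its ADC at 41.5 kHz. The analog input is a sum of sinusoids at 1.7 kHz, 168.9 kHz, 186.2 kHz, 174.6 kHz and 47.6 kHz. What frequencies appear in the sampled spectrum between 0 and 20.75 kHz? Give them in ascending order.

1.7 kHz, 2.9 kHz, 6.1 kHz, 8.6 kHz, 20.2 kHz

fs/2 = 20.75 kHz.
1.7 kHz ≤ fs/2 = 20.75 kHz, passes unchanged.
168.9 kHz mod fs = 2.9 kHz.
2.9 kHz ≤ fs/2 = 20.75 kHz, appears at 2.9 kHz.
186.2 kHz mod fs = 20.2 kHz.
20.2 kHz ≤ fs/2 = 20.75 kHz, appears at 20.2 kHz.
174.6 kHz mod fs = 8.6 kHz.
8.6 kHz ≤ fs/2 = 20.75 kHz, appears at 8.6 kHz.
47.6 kHz mod fs = 6.1 kHz.
6.1 kHz ≤ fs/2 = 20.75 kHz, appears at 6.1 kHz.
Distinct values: {1.7 kHz, 2.9 kHz, 6.1 kHz, 8.6 kHz, 20.2 kHz}.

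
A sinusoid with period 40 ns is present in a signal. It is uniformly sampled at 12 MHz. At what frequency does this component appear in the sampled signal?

T = 40 ns → f = 1/T = 25 MHz.
25 MHz mod fs = 1 MHz.
1 MHz ≤ fs/2 = 6 MHz, appears at 1 MHz.

1 MHz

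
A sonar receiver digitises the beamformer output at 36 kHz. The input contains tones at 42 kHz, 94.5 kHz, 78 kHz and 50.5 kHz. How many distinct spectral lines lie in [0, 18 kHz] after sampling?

3

fs/2 = 18 kHz.
42 kHz mod fs = 6 kHz.
6 kHz ≤ fs/2 = 18 kHz, appears at 6 kHz.
94.5 kHz mod fs = 22.5 kHz.
22.5 kHz > fs/2 = 18 kHz, folds to fs − 22.5 kHz = 13.5 kHz.
78 kHz mod fs = 6 kHz.
6 kHz ≤ fs/2 = 18 kHz, appears at 6 kHz.
50.5 kHz mod fs = 14.5 kHz.
14.5 kHz ≤ fs/2 = 18 kHz, appears at 14.5 kHz.
Distinct values: {6 kHz, 13.5 kHz, 14.5 kHz} → 3.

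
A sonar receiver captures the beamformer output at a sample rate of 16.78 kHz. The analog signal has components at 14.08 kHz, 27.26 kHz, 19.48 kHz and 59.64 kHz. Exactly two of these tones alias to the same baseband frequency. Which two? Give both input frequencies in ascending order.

fs/2 = 8.39 kHz.
14.08 kHz > fs/2 = 8.39 kHz, folds to fs − 14.08 kHz = 2.7 kHz.
27.26 kHz mod fs = 10.48 kHz.
10.48 kHz > fs/2 = 8.39 kHz, folds to fs − 10.48 kHz = 6.3 kHz.
19.48 kHz mod fs = 2.7 kHz.
2.7 kHz ≤ fs/2 = 8.39 kHz, appears at 2.7 kHz.
59.64 kHz mod fs = 9.3 kHz.
9.3 kHz > fs/2 = 8.39 kHz, folds to fs − 9.3 kHz = 7.48 kHz.
14.08 kHz and 19.48 kHz both map to 2.7 kHz.

14.08 kHz, 19.48 kHz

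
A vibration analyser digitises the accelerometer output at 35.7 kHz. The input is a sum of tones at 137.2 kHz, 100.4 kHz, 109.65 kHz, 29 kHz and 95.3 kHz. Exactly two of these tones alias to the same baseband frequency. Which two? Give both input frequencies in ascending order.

fs/2 = 17.85 kHz.
137.2 kHz mod fs = 30.1 kHz.
30.1 kHz > fs/2 = 17.85 kHz, folds to fs − 30.1 kHz = 5.6 kHz.
100.4 kHz mod fs = 29 kHz.
29 kHz > fs/2 = 17.85 kHz, folds to fs − 29 kHz = 6.7 kHz.
109.65 kHz mod fs = 2.55 kHz.
2.55 kHz ≤ fs/2 = 17.85 kHz, appears at 2.55 kHz.
29 kHz > fs/2 = 17.85 kHz, folds to fs − 29 kHz = 6.7 kHz.
95.3 kHz mod fs = 23.9 kHz.
23.9 kHz > fs/2 = 17.85 kHz, folds to fs − 23.9 kHz = 11.8 kHz.
29 kHz and 100.4 kHz both map to 6.7 kHz.

29 kHz, 100.4 kHz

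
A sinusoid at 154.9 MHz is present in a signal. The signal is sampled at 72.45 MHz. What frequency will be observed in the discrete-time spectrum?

10 MHz

154.9 MHz mod fs = 10 MHz.
10 MHz ≤ fs/2 = 36.225 MHz, appears at 10 MHz.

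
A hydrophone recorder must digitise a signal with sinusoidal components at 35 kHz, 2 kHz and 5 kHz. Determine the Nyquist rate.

Highest-frequency component: 35 kHz.
Nyquist rate = 2 × 35 kHz = 70 kHz.

70 kHz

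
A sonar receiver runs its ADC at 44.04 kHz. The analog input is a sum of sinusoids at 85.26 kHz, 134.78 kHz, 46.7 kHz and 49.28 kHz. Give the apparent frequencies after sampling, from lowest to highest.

2.66 kHz, 2.82 kHz, 5.24 kHz

fs/2 = 22.02 kHz.
85.26 kHz mod fs = 41.22 kHz.
41.22 kHz > fs/2 = 22.02 kHz, folds to fs − 41.22 kHz = 2.82 kHz.
134.78 kHz mod fs = 2.66 kHz.
2.66 kHz ≤ fs/2 = 22.02 kHz, appears at 2.66 kHz.
46.7 kHz mod fs = 2.66 kHz.
2.66 kHz ≤ fs/2 = 22.02 kHz, appears at 2.66 kHz.
49.28 kHz mod fs = 5.24 kHz.
5.24 kHz ≤ fs/2 = 22.02 kHz, appears at 5.24 kHz.
Distinct values: {2.66 kHz, 2.82 kHz, 5.24 kHz}.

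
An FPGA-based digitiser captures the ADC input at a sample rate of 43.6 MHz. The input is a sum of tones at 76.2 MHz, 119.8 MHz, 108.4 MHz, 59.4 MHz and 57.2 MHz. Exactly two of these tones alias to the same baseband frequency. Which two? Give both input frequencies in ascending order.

fs/2 = 21.8 MHz.
76.2 MHz mod fs = 32.6 MHz.
32.6 MHz > fs/2 = 21.8 MHz, folds to fs − 32.6 MHz = 11 MHz.
119.8 MHz mod fs = 32.6 MHz.
32.6 MHz > fs/2 = 21.8 MHz, folds to fs − 32.6 MHz = 11 MHz.
108.4 MHz mod fs = 21.2 MHz.
21.2 MHz ≤ fs/2 = 21.8 MHz, appears at 21.2 MHz.
59.4 MHz mod fs = 15.8 MHz.
15.8 MHz ≤ fs/2 = 21.8 MHz, appears at 15.8 MHz.
57.2 MHz mod fs = 13.6 MHz.
13.6 MHz ≤ fs/2 = 21.8 MHz, appears at 13.6 MHz.
76.2 MHz and 119.8 MHz both map to 11 MHz.

76.2 MHz, 119.8 MHz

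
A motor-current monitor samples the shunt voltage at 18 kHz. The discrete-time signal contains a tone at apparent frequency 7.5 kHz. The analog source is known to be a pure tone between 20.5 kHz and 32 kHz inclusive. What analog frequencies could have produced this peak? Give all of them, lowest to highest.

Frequencies that alias to 7.5 kHz are k·fs ± 7.5 kHz for integer k ≥ 0.
k=0: 7.5 kHz.
k=1: 10.5 kHz, 25.5 kHz.
k=2: 28.5 kHz, 43.5 kHz.
k=3: 46.5 kHz, 61.5 kHz.
Within [20.5 kHz, 32 kHz]: 25.5 kHz, 28.5 kHz.

25.5 kHz, 28.5 kHz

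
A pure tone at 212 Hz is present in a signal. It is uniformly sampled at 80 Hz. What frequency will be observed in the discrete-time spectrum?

28 Hz

212 Hz mod fs = 52 Hz.
52 Hz > fs/2 = 40 Hz, folds to fs − 52 Hz = 28 Hz.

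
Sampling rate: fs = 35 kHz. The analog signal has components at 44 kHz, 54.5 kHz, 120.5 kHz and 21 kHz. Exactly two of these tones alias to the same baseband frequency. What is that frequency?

fs/2 = 17.5 kHz.
44 kHz mod fs = 9 kHz.
9 kHz ≤ fs/2 = 17.5 kHz, appears at 9 kHz.
54.5 kHz mod fs = 19.5 kHz.
19.5 kHz > fs/2 = 17.5 kHz, folds to fs − 19.5 kHz = 15.5 kHz.
120.5 kHz mod fs = 15.5 kHz.
15.5 kHz ≤ fs/2 = 17.5 kHz, appears at 15.5 kHz.
21 kHz > fs/2 = 17.5 kHz, folds to fs − 21 kHz = 14 kHz.
54.5 kHz and 120.5 kHz both map to 15.5 kHz.

15.5 kHz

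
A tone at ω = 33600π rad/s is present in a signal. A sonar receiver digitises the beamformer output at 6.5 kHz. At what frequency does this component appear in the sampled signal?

2.7 kHz

ω = 33600π rad/s → f = ω/(2π) = 16800 Hz = 16.8 kHz.
16.8 kHz mod fs = 3.8 kHz.
3.8 kHz > fs/2 = 3.25 kHz, folds to fs − 3.8 kHz = 2.7 kHz.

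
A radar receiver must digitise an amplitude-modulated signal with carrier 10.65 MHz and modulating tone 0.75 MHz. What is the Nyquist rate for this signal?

22.8 MHz

AM sidebands sit at fc ± fm = 9.9 MHz and 11.4 MHz.
Highest-frequency component: 11.4 MHz.
Nyquist rate = 2 × 11.4 MHz = 22.8 MHz.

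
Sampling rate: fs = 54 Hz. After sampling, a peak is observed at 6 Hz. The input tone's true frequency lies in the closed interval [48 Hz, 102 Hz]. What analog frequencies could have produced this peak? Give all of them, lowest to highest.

Frequencies that alias to 6 Hz are k·fs ± 6 Hz for integer k ≥ 0.
k=0: 6 Hz.
k=1: 48 Hz, 60 Hz.
k=2: 102 Hz, 114 Hz.
k=3: 156 Hz, 168 Hz.
Within [48 Hz, 102 Hz]: 48 Hz, 60 Hz, 102 Hz.

48 Hz, 60 Hz, 102 Hz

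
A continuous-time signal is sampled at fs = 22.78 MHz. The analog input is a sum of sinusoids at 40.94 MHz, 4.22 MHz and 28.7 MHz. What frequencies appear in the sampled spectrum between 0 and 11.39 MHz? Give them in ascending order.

4.22 MHz, 4.62 MHz, 5.92 MHz

fs/2 = 11.39 MHz.
40.94 MHz mod fs = 18.16 MHz.
18.16 MHz > fs/2 = 11.39 MHz, folds to fs − 18.16 MHz = 4.62 MHz.
4.22 MHz ≤ fs/2 = 11.39 MHz, passes unchanged.
28.7 MHz mod fs = 5.92 MHz.
5.92 MHz ≤ fs/2 = 11.39 MHz, appears at 5.92 MHz.
Distinct values: {4.22 MHz, 4.62 MHz, 5.92 MHz}.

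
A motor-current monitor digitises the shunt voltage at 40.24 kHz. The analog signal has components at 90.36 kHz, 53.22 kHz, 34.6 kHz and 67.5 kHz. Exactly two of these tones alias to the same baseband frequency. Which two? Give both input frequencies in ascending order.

fs/2 = 20.12 kHz.
90.36 kHz mod fs = 9.88 kHz.
9.88 kHz ≤ fs/2 = 20.12 kHz, appears at 9.88 kHz.
53.22 kHz mod fs = 12.98 kHz.
12.98 kHz ≤ fs/2 = 20.12 kHz, appears at 12.98 kHz.
34.6 kHz > fs/2 = 20.12 kHz, folds to fs − 34.6 kHz = 5.64 kHz.
67.5 kHz mod fs = 27.26 kHz.
27.26 kHz > fs/2 = 20.12 kHz, folds to fs − 27.26 kHz = 12.98 kHz.
53.22 kHz and 67.5 kHz both map to 12.98 kHz.

53.22 kHz, 67.5 kHz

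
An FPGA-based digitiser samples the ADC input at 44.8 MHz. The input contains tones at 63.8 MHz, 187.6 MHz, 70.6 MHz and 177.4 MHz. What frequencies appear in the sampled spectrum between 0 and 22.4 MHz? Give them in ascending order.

1.8 MHz, 8.4 MHz, 19 MHz

fs/2 = 22.4 MHz.
63.8 MHz mod fs = 19 MHz.
19 MHz ≤ fs/2 = 22.4 MHz, appears at 19 MHz.
187.6 MHz mod fs = 8.4 MHz.
8.4 MHz ≤ fs/2 = 22.4 MHz, appears at 8.4 MHz.
70.6 MHz mod fs = 25.8 MHz.
25.8 MHz > fs/2 = 22.4 MHz, folds to fs − 25.8 MHz = 19 MHz.
177.4 MHz mod fs = 43 MHz.
43 MHz > fs/2 = 22.4 MHz, folds to fs − 43 MHz = 1.8 MHz.
Distinct values: {1.8 MHz, 8.4 MHz, 19 MHz}.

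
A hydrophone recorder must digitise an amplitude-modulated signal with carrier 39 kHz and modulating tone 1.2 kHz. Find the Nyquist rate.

80.4 kHz

AM sidebands sit at fc ± fm = 37.8 kHz and 40.2 kHz.
Highest-frequency component: 40.2 kHz.
Nyquist rate = 2 × 40.2 kHz = 80.4 kHz.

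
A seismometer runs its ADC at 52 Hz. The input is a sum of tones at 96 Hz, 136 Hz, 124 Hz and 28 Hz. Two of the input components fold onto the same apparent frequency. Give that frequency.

20 Hz

fs/2 = 26 Hz.
96 Hz mod fs = 44 Hz.
44 Hz > fs/2 = 26 Hz, folds to fs − 44 Hz = 8 Hz.
136 Hz mod fs = 32 Hz.
32 Hz > fs/2 = 26 Hz, folds to fs − 32 Hz = 20 Hz.
124 Hz mod fs = 20 Hz.
20 Hz ≤ fs/2 = 26 Hz, appears at 20 Hz.
28 Hz > fs/2 = 26 Hz, folds to fs − 28 Hz = 24 Hz.
124 Hz and 136 Hz both map to 20 Hz.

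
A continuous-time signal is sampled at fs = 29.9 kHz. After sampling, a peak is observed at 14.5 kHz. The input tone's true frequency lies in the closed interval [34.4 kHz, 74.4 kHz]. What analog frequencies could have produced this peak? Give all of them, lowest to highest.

Frequencies that alias to 14.5 kHz are k·fs ± 14.5 kHz for integer k ≥ 0.
k=0: 14.5 kHz.
k=1: 15.4 kHz, 44.4 kHz.
k=2: 45.3 kHz, 74.3 kHz.
k=3: 75.2 kHz, 104.2 kHz.
Within [34.4 kHz, 74.4 kHz]: 44.4 kHz, 45.3 kHz, 74.3 kHz.

44.4 kHz, 45.3 kHz, 74.3 kHz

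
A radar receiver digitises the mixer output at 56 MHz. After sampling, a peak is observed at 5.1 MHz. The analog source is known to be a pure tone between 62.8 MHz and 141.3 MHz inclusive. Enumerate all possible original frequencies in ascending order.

106.9 MHz, 117.1 MHz

Frequencies that alias to 5.1 MHz are k·fs ± 5.1 MHz for integer k ≥ 0.
k=0: 5.1 MHz.
k=1: 50.9 MHz, 61.1 MHz.
k=2: 106.9 MHz, 117.1 MHz.
k=3: 162.9 MHz, 173.1 MHz.
Within [62.8 MHz, 141.3 MHz]: 106.9 MHz, 117.1 MHz.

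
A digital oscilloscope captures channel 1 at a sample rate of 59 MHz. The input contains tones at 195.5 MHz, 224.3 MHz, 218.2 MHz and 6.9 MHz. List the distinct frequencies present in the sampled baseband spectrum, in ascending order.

fs/2 = 29.5 MHz.
195.5 MHz mod fs = 18.5 MHz.
18.5 MHz ≤ fs/2 = 29.5 MHz, appears at 18.5 MHz.
224.3 MHz mod fs = 47.3 MHz.
47.3 MHz > fs/2 = 29.5 MHz, folds to fs − 47.3 MHz = 11.7 MHz.
218.2 MHz mod fs = 41.2 MHz.
41.2 MHz > fs/2 = 29.5 MHz, folds to fs − 41.2 MHz = 17.8 MHz.
6.9 MHz ≤ fs/2 = 29.5 MHz, passes unchanged.
Distinct values: {6.9 MHz, 11.7 MHz, 17.8 MHz, 18.5 MHz}.

6.9 MHz, 11.7 MHz, 17.8 MHz, 18.5 MHz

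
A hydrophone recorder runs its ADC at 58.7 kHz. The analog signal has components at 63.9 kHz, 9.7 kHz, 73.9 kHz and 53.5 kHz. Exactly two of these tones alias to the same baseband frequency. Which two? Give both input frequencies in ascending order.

53.5 kHz, 63.9 kHz

fs/2 = 29.35 kHz.
63.9 kHz mod fs = 5.2 kHz.
5.2 kHz ≤ fs/2 = 29.35 kHz, appears at 5.2 kHz.
9.7 kHz ≤ fs/2 = 29.35 kHz, passes unchanged.
73.9 kHz mod fs = 15.2 kHz.
15.2 kHz ≤ fs/2 = 29.35 kHz, appears at 15.2 kHz.
53.5 kHz > fs/2 = 29.35 kHz, folds to fs − 53.5 kHz = 5.2 kHz.
53.5 kHz and 63.9 kHz both map to 5.2 kHz.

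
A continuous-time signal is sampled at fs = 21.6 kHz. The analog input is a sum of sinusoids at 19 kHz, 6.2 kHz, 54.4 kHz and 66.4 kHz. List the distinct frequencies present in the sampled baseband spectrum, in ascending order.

1.6 kHz, 2.6 kHz, 6.2 kHz, 10.4 kHz

fs/2 = 10.8 kHz.
19 kHz > fs/2 = 10.8 kHz, folds to fs − 19 kHz = 2.6 kHz.
6.2 kHz ≤ fs/2 = 10.8 kHz, passes unchanged.
54.4 kHz mod fs = 11.2 kHz.
11.2 kHz > fs/2 = 10.8 kHz, folds to fs − 11.2 kHz = 10.4 kHz.
66.4 kHz mod fs = 1.6 kHz.
1.6 kHz ≤ fs/2 = 10.8 kHz, appears at 1.6 kHz.
Distinct values: {1.6 kHz, 2.6 kHz, 6.2 kHz, 10.4 kHz}.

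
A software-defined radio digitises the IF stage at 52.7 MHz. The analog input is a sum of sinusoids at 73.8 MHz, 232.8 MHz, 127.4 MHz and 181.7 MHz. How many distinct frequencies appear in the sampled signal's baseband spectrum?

3

fs/2 = 26.35 MHz.
73.8 MHz mod fs = 21.1 MHz.
21.1 MHz ≤ fs/2 = 26.35 MHz, appears at 21.1 MHz.
232.8 MHz mod fs = 22 MHz.
22 MHz ≤ fs/2 = 26.35 MHz, appears at 22 MHz.
127.4 MHz mod fs = 22 MHz.
22 MHz ≤ fs/2 = 26.35 MHz, appears at 22 MHz.
181.7 MHz mod fs = 23.6 MHz.
23.6 MHz ≤ fs/2 = 26.35 MHz, appears at 23.6 MHz.
Distinct values: {21.1 MHz, 22 MHz, 23.6 MHz} → 3.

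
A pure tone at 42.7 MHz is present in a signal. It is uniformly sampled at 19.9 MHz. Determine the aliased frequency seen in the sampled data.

2.9 MHz

42.7 MHz mod fs = 2.9 MHz.
2.9 MHz ≤ fs/2 = 9.95 MHz, appears at 2.9 MHz.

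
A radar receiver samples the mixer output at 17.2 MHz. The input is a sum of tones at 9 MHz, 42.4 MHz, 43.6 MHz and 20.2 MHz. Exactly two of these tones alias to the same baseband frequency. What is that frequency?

fs/2 = 8.6 MHz.
9 MHz > fs/2 = 8.6 MHz, folds to fs − 9 MHz = 8.2 MHz.
42.4 MHz mod fs = 8 MHz.
8 MHz ≤ fs/2 = 8.6 MHz, appears at 8 MHz.
43.6 MHz mod fs = 9.2 MHz.
9.2 MHz > fs/2 = 8.6 MHz, folds to fs − 9.2 MHz = 8 MHz.
20.2 MHz mod fs = 3 MHz.
3 MHz ≤ fs/2 = 8.6 MHz, appears at 3 MHz.
42.4 MHz and 43.6 MHz both map to 8 MHz.

8 MHz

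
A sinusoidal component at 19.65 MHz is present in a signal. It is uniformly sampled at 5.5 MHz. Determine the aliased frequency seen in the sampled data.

19.65 MHz mod fs = 3.15 MHz.
3.15 MHz > fs/2 = 2.75 MHz, folds to fs − 3.15 MHz = 2.35 MHz.

2.35 MHz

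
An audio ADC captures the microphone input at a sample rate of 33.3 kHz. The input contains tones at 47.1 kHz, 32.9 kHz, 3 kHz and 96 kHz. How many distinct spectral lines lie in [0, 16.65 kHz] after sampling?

4

fs/2 = 16.65 kHz.
47.1 kHz mod fs = 13.8 kHz.
13.8 kHz ≤ fs/2 = 16.65 kHz, appears at 13.8 kHz.
32.9 kHz > fs/2 = 16.65 kHz, folds to fs − 32.9 kHz = 0.4 kHz.
3 kHz ≤ fs/2 = 16.65 kHz, passes unchanged.
96 kHz mod fs = 29.4 kHz.
29.4 kHz > fs/2 = 16.65 kHz, folds to fs − 29.4 kHz = 3.9 kHz.
Distinct values: {0.4 kHz, 3 kHz, 3.9 kHz, 13.8 kHz} → 4.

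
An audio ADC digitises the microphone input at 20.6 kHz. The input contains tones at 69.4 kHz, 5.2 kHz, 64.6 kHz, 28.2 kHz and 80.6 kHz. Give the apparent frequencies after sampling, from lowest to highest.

1.8 kHz, 2.8 kHz, 5.2 kHz, 7.6 kHz

fs/2 = 10.3 kHz.
69.4 kHz mod fs = 7.6 kHz.
7.6 kHz ≤ fs/2 = 10.3 kHz, appears at 7.6 kHz.
5.2 kHz ≤ fs/2 = 10.3 kHz, passes unchanged.
64.6 kHz mod fs = 2.8 kHz.
2.8 kHz ≤ fs/2 = 10.3 kHz, appears at 2.8 kHz.
28.2 kHz mod fs = 7.6 kHz.
7.6 kHz ≤ fs/2 = 10.3 kHz, appears at 7.6 kHz.
80.6 kHz mod fs = 18.8 kHz.
18.8 kHz > fs/2 = 10.3 kHz, folds to fs − 18.8 kHz = 1.8 kHz.
Distinct values: {1.8 kHz, 2.8 kHz, 5.2 kHz, 7.6 kHz}.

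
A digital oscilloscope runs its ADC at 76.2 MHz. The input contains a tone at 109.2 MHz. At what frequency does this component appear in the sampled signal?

109.2 MHz mod fs = 33 MHz.
33 MHz ≤ fs/2 = 38.1 MHz, appears at 33 MHz.

33 MHz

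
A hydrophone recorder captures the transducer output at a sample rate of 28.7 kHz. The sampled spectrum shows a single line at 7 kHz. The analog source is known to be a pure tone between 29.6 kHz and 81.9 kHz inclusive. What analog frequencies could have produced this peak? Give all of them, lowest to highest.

35.7 kHz, 50.4 kHz, 64.4 kHz, 79.1 kHz

Frequencies that alias to 7 kHz are k·fs ± 7 kHz for integer k ≥ 0.
k=0: 7 kHz.
k=1: 21.7 kHz, 35.7 kHz.
k=2: 50.4 kHz, 64.4 kHz.
k=3: 79.1 kHz, 93.1 kHz.
k=4: 107.8 kHz, 121.8 kHz.
Within [29.6 kHz, 81.9 kHz]: 35.7 kHz, 50.4 kHz, 64.4 kHz, 79.1 kHz.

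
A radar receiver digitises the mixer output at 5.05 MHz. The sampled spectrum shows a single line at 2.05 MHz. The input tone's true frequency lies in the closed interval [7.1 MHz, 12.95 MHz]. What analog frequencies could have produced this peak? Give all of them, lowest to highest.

7.1 MHz, 8.05 MHz, 12.15 MHz

Frequencies that alias to 2.05 MHz are k·fs ± 2.05 MHz for integer k ≥ 0.
k=0: 2.05 MHz.
k=1: 3 MHz, 7.1 MHz.
k=2: 8.05 MHz, 12.15 MHz.
k=3: 13.1 MHz, 17.2 MHz.
Within [7.1 MHz, 12.95 MHz]: 7.1 MHz, 8.05 MHz, 12.15 MHz.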